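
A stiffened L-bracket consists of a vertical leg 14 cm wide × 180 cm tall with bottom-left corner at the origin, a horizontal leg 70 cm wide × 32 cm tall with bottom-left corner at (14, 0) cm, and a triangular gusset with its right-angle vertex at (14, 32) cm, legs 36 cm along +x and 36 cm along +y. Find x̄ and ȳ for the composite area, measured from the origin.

x̄ = 26.67 cm, ȳ = 53.84 cm

vertical leg: A = 14 × 180 = 2520.00, centroid at (7.00, 90.00).
horizontal leg: A = 70 × 32 = 2240.00, centroid at (49.00, 16.00).
gusset: A = ½·36·36 = 648.00, centroid at (26.00, 44.00).
ΣA = 5408.00 cm²
ΣAx̄ = (2520.00)(7.00) + (2240.00)(49.00) + (648.00)(26.00) = 144248.00 cm³
ΣAȳ = (2520.00)(90.00) + (2240.00)(16.00) + (648.00)(44.00) = 291152.00 cm³
x̄ = 144248.00 / 5408.00 = 26.67 cm
ȳ = 291152.00 / 5408.00 = 53.84 cm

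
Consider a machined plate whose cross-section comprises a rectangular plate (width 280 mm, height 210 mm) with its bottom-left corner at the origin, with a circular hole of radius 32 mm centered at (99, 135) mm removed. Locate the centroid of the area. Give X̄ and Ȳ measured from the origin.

X̄ = 142.37 mm, Ȳ = 103.26 mm

Part | A | x̄ᵢ | ȳᵢ | A·x̄ᵢ | A·ȳᵢ
plate | 58800.00 | 140.00 | 105.00 | 8232000.00 | 6174000.00
hole | -3216.99 | 99.00 | 135.00 | -318482.10 | -434293.77
Σ | 55583.01 |  |  | 7913517.90 | 5739706.23
X̄ = 7913517.90 / 55583.01 = 142.37 mm
Ȳ = 5739706.23 / 55583.01 = 103.26 mm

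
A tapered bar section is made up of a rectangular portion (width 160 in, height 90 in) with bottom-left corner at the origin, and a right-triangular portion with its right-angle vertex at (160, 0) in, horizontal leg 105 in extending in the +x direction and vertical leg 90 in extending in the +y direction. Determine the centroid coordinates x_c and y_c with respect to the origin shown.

x_c = 108.41 in, y_c = 41.29 in

rectangular portion: A = 160 × 90 = 14400.00, centroid at (80.00, 45.00).
triangular portion: A = ½·105·90 = 4725.00, centroid at (195.00, 30.00).
ΣA = 19125.00 in²
ΣAx_c = (14400.00)(80.00) + (4725.00)(195.00) = 2073375.00 in³
ΣAy_c = (14400.00)(45.00) + (4725.00)(30.00) = 789750.00 in³
x_c = 2073375.00 / 19125.00 = 108.41 in
y_c = 789750.00 / 19125.00 = 41.29 in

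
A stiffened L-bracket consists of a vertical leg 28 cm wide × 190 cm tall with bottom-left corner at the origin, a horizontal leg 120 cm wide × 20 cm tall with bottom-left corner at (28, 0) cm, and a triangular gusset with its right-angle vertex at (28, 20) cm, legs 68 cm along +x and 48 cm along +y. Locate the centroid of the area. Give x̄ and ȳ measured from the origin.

Part | A | x̄ᵢ | ȳᵢ | A·x̄ᵢ | A·ȳᵢ
vertical leg | 5320.00 | 14.00 | 95.00 | 74480.00 | 505400.00
horizontal leg | 2400.00 | 88.00 | 10.00 | 211200.00 | 24000.00
gusset | 1632.00 | 50.67 | 36.00 | 82688.00 | 58752.00
Σ | 9352.00 |  |  | 368368.00 | 588152.00
x̄ = 368368.00 / 9352.00 = 39.39 cm
ȳ = 588152.00 / 9352.00 = 62.89 cm

x̄ = 39.39 cm, ȳ = 62.89 cm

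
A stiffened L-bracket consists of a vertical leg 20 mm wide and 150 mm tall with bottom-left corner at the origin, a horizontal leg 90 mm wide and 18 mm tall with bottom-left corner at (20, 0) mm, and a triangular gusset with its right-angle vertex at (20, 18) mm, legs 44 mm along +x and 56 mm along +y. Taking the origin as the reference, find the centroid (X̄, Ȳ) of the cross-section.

X̄ = 30.42 mm, Ȳ = 48.66 mm

Part | A | x̄ᵢ | ȳᵢ | A·x̄ᵢ | A·ȳᵢ
vertical leg | 3000.00 | 10.00 | 75.00 | 30000.00 | 225000.00
horizontal leg | 1620.00 | 65.00 | 9.00 | 105300.00 | 14580.00
gusset | 1232.00 | 34.67 | 36.67 | 42709.33 | 45173.33
Σ | 5852.00 |  |  | 178009.33 | 284753.33
X̄ = 178009.33 / 5852.00 = 30.42 mm
Ȳ = 284753.33 / 5852.00 = 48.66 mm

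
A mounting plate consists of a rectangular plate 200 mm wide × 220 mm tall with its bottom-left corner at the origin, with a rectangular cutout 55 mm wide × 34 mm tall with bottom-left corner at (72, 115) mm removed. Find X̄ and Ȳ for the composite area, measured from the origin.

plate: A = 200 × 220 = 44000.00, centroid at (100.00, 110.00).
hole: A = −(55 × 34) = -1870.00, centroid at (99.50, 132.00).
ΣA = 42130.00 mm², ΣAX̄ = 4213935.00 mm³, ΣAȲ = 4593160.00 mm³.
X̄ = 4213935.00/42130.00 = 100.02 mm; Ȳ = 4593160.00/42130.00 = 109.02 mm.

X̄ = 100.02 mm, Ȳ = 109.02 mm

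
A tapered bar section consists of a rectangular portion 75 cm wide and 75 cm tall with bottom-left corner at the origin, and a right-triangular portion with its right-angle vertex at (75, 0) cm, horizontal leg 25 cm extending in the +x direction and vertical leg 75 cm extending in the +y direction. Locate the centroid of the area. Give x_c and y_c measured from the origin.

x_c = 44.05 cm, y_c = 35.71 cm

rectangular portion: A = 75 × 75 = 5625.00, centroid at (37.50, 37.50).
triangular portion: A = ½·25·75 = 937.50, centroid at (83.33, 25.00).
ΣA = 6562.50 cm²
ΣAx_c = (5625.00)(37.50) + (937.50)(83.33) = 289062.50 cm³
ΣAy_c = (5625.00)(37.50) + (937.50)(25.00) = 234375.00 cm³
x_c = 289062.50 / 6562.50 = 44.05 cm
y_c = 234375.00 / 6562.50 = 35.71 cm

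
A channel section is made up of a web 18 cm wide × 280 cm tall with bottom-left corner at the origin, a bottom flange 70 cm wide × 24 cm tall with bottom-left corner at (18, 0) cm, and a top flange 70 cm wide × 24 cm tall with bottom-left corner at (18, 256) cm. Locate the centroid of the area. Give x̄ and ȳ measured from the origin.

x̄ = 26.60 cm, ȳ = 140.00 cm

Part | A | x̄ᵢ | ȳᵢ | A·x̄ᵢ | A·ȳᵢ
web | 5040.00 | 9.00 | 140.00 | 45360.00 | 705600.00
bottom flange | 1680.00 | 53.00 | 12.00 | 89040.00 | 20160.00
top flange | 1680.00 | 53.00 | 268.00 | 89040.00 | 450240.00
Σ | 8400.00 |  |  | 223440.00 | 1176000.00
x̄ = 223440.00 / 8400.00 = 26.60 cm
ȳ = 1176000.00 / 8400.00 = 140.00 cm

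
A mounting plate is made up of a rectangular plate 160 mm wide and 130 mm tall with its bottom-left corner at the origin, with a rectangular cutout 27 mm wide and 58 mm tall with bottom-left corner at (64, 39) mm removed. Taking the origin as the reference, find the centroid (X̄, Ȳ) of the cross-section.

X̄ = 80.20 mm, Ȳ = 64.76 mm

Part | A | x̄ᵢ | ȳᵢ | A·x̄ᵢ | A·ȳᵢ
plate | 20800.00 | 80.00 | 65.00 | 1664000.00 | 1352000.00
hole | -1566.00 | 77.50 | 68.00 | -121365.00 | -106488.00
Σ | 19234.00 |  |  | 1542635.00 | 1245512.00
X̄ = 1542635.00 / 19234.00 = 80.20 mm
Ȳ = 1245512.00 / 19234.00 = 64.76 mm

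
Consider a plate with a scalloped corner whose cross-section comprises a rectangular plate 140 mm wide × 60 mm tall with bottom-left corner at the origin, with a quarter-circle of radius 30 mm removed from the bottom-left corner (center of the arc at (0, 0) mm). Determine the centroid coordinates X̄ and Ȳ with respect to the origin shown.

plate: A = 140 × 60 = 8400.00, centroid at (70.00, 30.00).
removed quarter-circle: A = −¼π·30² = -706.86, centroid at (12.73, 12.73).
ΣA = 7693.14 mm²
ΣAX̄ = (8400.00)(70.00) + (-706.86)(12.73) = 579000.00 mm³
ΣAȲ = (8400.00)(30.00) + (-706.86)(12.73) = 243000.00 mm³
X̄ = 579000.00 / 7693.14 = 75.26 mm
Ȳ = 243000.00 / 7693.14 = 31.59 mm

X̄ = 75.26 mm, Ȳ = 31.59 mm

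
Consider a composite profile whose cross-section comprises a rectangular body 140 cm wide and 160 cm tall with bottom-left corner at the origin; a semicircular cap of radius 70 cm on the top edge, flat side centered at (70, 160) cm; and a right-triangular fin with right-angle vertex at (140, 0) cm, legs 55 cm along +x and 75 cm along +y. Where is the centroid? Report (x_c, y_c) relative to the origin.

rectangular body: A = 140 × 160 = 22400.00, centroid at (70.00, 80.00).
semicircular top: A = ½π·70² = 7696.90, centroid at (70.00, 189.71).
triangular fin: A = ½·55·75 = 2062.50, centroid at (158.33, 25.00).
ΣA = 32159.40 cm², ΣAx_c = 2433345.64 cm³, ΣAy_c = 3303733.49 cm³.
x_c = 2433345.64/32159.40 = 75.67 cm; y_c = 3303733.49/32159.40 = 102.73 cm.

x_c = 75.67 cm, y_c = 102.73 cm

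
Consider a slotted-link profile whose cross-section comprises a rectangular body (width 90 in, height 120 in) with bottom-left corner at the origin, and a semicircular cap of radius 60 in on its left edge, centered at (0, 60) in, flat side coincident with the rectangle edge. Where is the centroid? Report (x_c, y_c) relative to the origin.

Part | A | x̄ᵢ | ȳᵢ | A·x̄ᵢ | A·ȳᵢ
rectangular body | 10800.00 | 45.00 | 60.00 | 486000.00 | 648000.00
semicircular end | 5654.87 | -25.46 | 60.00 | -144000.00 | 339292.01
Σ | 16454.87 |  |  | 342000.00 | 987292.01
x_c = 342000.00 / 16454.87 = 20.78 in
y_c = 987292.01 / 16454.87 = 60.00 in

x_c = 20.78 in, y_c = 60.00 in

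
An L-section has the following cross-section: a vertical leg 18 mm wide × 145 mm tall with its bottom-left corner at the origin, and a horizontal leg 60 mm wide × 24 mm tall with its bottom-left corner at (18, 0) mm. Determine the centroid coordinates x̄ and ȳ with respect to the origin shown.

x̄ = 22.87 mm, ȳ = 50.99 mm

vertical leg: A = 18 × 145 = 2610.00, centroid at (9.00, 72.50).
horizontal leg: A = 60 × 24 = 1440.00, centroid at (48.00, 12.00).
ΣA = 4050.00 mm², ΣAx̄ = 92610.00 mm³, ΣAȳ = 206505.00 mm³.
x̄ = 92610.00/4050.00 = 22.87 mm; ȳ = 206505.00/4050.00 = 50.99 mm.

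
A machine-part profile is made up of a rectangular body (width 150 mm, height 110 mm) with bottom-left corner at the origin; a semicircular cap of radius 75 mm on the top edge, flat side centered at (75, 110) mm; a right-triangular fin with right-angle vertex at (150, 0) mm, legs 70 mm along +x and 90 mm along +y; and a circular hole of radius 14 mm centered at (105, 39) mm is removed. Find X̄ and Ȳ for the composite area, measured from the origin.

X̄ = 85.45 mm, Ȳ = 80.06 mm

Part | A | x̄ᵢ | ȳᵢ | A·x̄ᵢ | A·ȳᵢ
rectangular body | 16500.00 | 75.00 | 55.00 | 1237500.00 | 907500.00
semicircular top | 8835.73 | 75.00 | 141.83 | 662679.70 | 1253180.23
triangular fin | 3150.00 | 173.33 | 30.00 | 546000.00 | 94500.00
hole | -615.75 | 105.00 | 39.00 | -64653.98 | -24014.33
Σ | 27869.98 |  |  | 2381525.72 | 2231165.89
X̄ = 2381525.72 / 27869.98 = 85.45 mm
Ȳ = 2231165.89 / 27869.98 = 80.06 mm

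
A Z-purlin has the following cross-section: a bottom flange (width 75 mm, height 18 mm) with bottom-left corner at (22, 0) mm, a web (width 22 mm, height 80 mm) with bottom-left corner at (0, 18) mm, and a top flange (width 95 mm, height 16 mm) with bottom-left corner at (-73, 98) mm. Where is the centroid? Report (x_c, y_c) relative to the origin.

x_c = 13.16 mm, y_c = 59.47 mm

bottom flange: A = 75 × 18 = 1350.00, centroid at (59.50, 9.00).
web: A = 22 × 80 = 1760.00, centroid at (11.00, 58.00).
top flange: A = 95 × 16 = 1520.00, centroid at (-25.50, 106.00).
ΣA = 4630.00 mm²
ΣAx_c = (1350.00)(59.50) + (1760.00)(11.00) + (1520.00)(-25.50) = 60925.00 mm³
ΣAy_c = (1350.00)(9.00) + (1760.00)(58.00) + (1520.00)(106.00) = 275350.00 mm³
x_c = 60925.00 / 4630.00 = 13.16 mm
y_c = 275350.00 / 4630.00 = 59.47 mm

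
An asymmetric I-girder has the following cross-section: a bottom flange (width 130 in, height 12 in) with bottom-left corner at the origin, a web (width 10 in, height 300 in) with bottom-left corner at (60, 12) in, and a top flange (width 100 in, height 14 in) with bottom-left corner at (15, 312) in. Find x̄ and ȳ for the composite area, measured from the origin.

x̄ = 65.00 in, ȳ = 158.05 in

bottom flange: A = 130 × 12 = 1560.00, centroid at (65.00, 6.00).
web: A = 10 × 300 = 3000.00, centroid at (65.00, 162.00).
top flange: A = 100 × 14 = 1400.00, centroid at (65.00, 319.00).
ΣA = 5960.00 in², ΣAx̄ = 387400.00 in³, ΣAȳ = 941960.00 in³.
x̄ = 387400.00/5960.00 = 65.00 in; ȳ = 941960.00/5960.00 = 158.05 in.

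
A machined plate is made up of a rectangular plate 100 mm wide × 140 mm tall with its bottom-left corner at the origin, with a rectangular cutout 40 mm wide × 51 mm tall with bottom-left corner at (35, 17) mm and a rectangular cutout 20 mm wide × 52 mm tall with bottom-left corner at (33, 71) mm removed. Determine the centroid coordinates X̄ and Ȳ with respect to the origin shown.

plate: A = 100 × 140 = 14000.00, centroid at (50.00, 70.00).
hole 1: A = −(40 × 51) = -2040.00, centroid at (55.00, 42.50).
hole 2: A = −(20 × 52) = -1040.00, centroid at (43.00, 97.00).
ΣA = 10920.00 mm², ΣAX̄ = 543080.00 mm³, ΣAȲ = 792420.00 mm³.
X̄ = 543080.00/10920.00 = 49.73 mm; Ȳ = 792420.00/10920.00 = 72.57 mm.

X̄ = 49.73 mm, Ȳ = 72.57 mm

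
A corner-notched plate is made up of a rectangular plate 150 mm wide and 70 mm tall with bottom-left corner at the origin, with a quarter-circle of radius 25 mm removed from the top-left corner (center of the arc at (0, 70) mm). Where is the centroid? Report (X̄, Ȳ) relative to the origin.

X̄ = 78.16 mm, Ȳ = 33.80 mm

plate: A = 150 × 70 = 10500.00, centroid at (75.00, 35.00).
removed quarter-circle: A = −¼π·25² = -490.87, centroid at (10.61, 59.39).
ΣA = 10009.13 mm²
ΣAX̄ = (10500.00)(75.00) + (-490.87)(10.61) = 782291.67 mm³
ΣAȲ = (10500.00)(35.00) + (-490.87)(59.39) = 338347.16 mm³
X̄ = 782291.67 / 10009.13 = 78.16 mm
Ȳ = 338347.16 / 10009.13 = 33.80 mm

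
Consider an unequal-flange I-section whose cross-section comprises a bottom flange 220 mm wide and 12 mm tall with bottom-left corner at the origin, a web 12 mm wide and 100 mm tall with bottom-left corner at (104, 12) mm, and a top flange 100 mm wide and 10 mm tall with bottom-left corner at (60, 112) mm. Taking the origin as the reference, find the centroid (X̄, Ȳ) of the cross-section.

X̄ = 110.00 mm, Ȳ = 42.82 mm

bottom flange: A = 220 × 12 = 2640.00, centroid at (110.00, 6.00).
web: A = 12 × 100 = 1200.00, centroid at (110.00, 62.00).
top flange: A = 100 × 10 = 1000.00, centroid at (110.00, 117.00).
ΣA = 4840.00 mm², ΣAX̄ = 532400.00 mm³, ΣAȲ = 207240.00 mm³.
X̄ = 532400.00/4840.00 = 110.00 mm; Ȳ = 207240.00/4840.00 = 42.82 mm.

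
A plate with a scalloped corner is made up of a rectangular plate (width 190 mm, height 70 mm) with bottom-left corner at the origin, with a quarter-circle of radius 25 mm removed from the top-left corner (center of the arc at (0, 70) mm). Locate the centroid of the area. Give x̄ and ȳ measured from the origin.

plate: A = 190 × 70 = 13300.00, centroid at (95.00, 35.00).
removed quarter-circle: A = −¼π·25² = -490.87, centroid at (10.61, 59.39).
ΣA = 12809.13 mm², ΣAx̄ = 1258291.67 mm³, ΣAȳ = 436347.16 mm³.
x̄ = 1258291.67/12809.13 = 98.23 mm; ȳ = 436347.16/12809.13 = 34.07 mm.

x̄ = 98.23 mm, ȳ = 34.07 mm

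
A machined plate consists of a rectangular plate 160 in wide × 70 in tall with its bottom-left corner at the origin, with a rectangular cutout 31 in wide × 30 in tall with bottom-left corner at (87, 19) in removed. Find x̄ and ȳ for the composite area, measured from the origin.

plate: A = 160 × 70 = 11200.00, centroid at (80.00, 35.00).
hole: A = −(31 × 30) = -930.00, centroid at (102.50, 34.00).
ΣA = 10270.00 in², ΣAx̄ = 800675.00 in³, ΣAȳ = 360380.00 in³.
x̄ = 800675.00/10270.00 = 77.96 in; ȳ = 360380.00/10270.00 = 35.09 in.

x̄ = 77.96 in, ȳ = 35.09 in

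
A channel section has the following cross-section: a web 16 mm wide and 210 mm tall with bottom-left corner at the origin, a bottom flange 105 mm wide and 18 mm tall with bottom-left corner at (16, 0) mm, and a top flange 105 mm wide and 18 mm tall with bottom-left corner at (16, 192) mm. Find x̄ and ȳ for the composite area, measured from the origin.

web: A = 16 × 210 = 3360.00, centroid at (8.00, 105.00).
bottom flange: A = 105 × 18 = 1890.00, centroid at (68.50, 9.00).
top flange: A = 105 × 18 = 1890.00, centroid at (68.50, 201.00).
ΣA = 7140.00 mm²
ΣAx̄ = (3360.00)(8.00) + (1890.00)(68.50) + (1890.00)(68.50) = 285810.00 mm³
ΣAȳ = (3360.00)(105.00) + (1890.00)(9.00) + (1890.00)(201.00) = 749700.00 mm³
x̄ = 285810.00 / 7140.00 = 40.03 mm
ȳ = 749700.00 / 7140.00 = 105.00 mm

x̄ = 40.03 mm, ȳ = 105.00 mm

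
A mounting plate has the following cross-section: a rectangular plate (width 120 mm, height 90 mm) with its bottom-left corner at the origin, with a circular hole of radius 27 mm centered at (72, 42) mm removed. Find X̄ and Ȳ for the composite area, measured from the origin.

X̄ = 56.77 mm, Ȳ = 45.81 mm

Part | A | x̄ᵢ | ȳᵢ | A·x̄ᵢ | A·ȳᵢ
plate | 10800.00 | 60.00 | 45.00 | 648000.00 | 486000.00
hole | -2290.22 | 72.00 | 42.00 | -164895.92 | -96189.28
Σ | 8509.78 |  |  | 483104.08 | 389810.72
X̄ = 483104.08 / 8509.78 = 56.77 mm
Ȳ = 389810.72 / 8509.78 = 45.81 mm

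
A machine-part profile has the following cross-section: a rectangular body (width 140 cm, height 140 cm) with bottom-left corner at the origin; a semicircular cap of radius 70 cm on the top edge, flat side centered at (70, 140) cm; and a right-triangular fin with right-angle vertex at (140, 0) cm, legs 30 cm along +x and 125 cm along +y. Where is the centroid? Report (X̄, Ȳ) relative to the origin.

X̄ = 75.14 cm, Ȳ = 94.49 cm

rectangular body: A = 140 × 140 = 19600.00, centroid at (70.00, 70.00).
semicircular top: A = ½π·70² = 7696.90, centroid at (70.00, 169.71).
triangular fin: A = ½·30·125 = 1875.00, centroid at (150.00, 41.67).
ΣA = 29171.90 cm²
ΣAX̄ = (19600.00)(70.00) + (7696.90)(70.00) + (1875.00)(150.00) = 2192033.14 cm³
ΣAȲ = (19600.00)(70.00) + (7696.90)(169.71) + (1875.00)(41.67) = 2756357.95 cm³
X̄ = 2192033.14 / 29171.90 = 75.14 cm
Ȳ = 2756357.95 / 29171.90 = 94.49 cm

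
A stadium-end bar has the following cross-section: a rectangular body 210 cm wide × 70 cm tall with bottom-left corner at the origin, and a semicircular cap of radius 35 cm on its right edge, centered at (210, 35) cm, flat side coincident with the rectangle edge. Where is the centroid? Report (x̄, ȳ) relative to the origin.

rectangular body: A = 210 × 70 = 14700.00, centroid at (105.00, 35.00).
semicircular end: A = ½π·35² = 1924.23, centroid at (224.85, 35.00).
ΣA = 16624.23 cm², ΣAx̄ = 1976170.69 cm³, ΣAȳ = 581847.89 cm³.
x̄ = 1976170.69/16624.23 = 118.87 cm; ȳ = 581847.89/16624.23 = 35.00 cm.

x̄ = 118.87 cm, ȳ = 35.00 cm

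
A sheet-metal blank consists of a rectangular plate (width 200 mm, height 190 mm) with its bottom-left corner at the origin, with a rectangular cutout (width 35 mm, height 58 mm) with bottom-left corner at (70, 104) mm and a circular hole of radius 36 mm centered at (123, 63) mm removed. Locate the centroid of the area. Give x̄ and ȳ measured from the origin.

Part | A | x̄ᵢ | ȳᵢ | A·x̄ᵢ | A·ȳᵢ
plate | 38000.00 | 100.00 | 95.00 | 3800000.00 | 3610000.00
hole 1 | -2030.00 | 87.50 | 133.00 | -177625.00 | -269990.00
hole 2 | -4071.50 | 123.00 | 63.00 | -500795.00 | -256504.76
Σ | 31898.50 |  |  | 3121580.00 | 3083505.24
x̄ = 3121580.00 / 31898.50 = 97.86 mm
ȳ = 3083505.24 / 31898.50 = 96.67 mm

x̄ = 97.86 mm, ȳ = 96.67 mm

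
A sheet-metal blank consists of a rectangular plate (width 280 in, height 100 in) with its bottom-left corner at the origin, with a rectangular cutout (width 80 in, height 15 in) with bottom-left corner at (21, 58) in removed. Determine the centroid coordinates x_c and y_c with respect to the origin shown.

Part | A | x̄ᵢ | ȳᵢ | A·x̄ᵢ | A·ȳᵢ
plate | 28000.00 | 140.00 | 50.00 | 3920000.00 | 1400000.00
hole | -1200.00 | 61.00 | 65.50 | -73200.00 | -78600.00
Σ | 26800.00 |  |  | 3846800.00 | 1321400.00
x_c = 3846800.00 / 26800.00 = 143.54 in
y_c = 1321400.00 / 26800.00 = 49.31 in

x_c = 143.54 in, y_c = 49.31 in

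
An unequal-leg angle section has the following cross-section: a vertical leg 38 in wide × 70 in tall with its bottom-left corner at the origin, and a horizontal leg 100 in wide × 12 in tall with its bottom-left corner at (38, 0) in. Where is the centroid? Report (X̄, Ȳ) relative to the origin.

Part | A | x̄ᵢ | ȳᵢ | A·x̄ᵢ | A·ȳᵢ
vertical leg | 2660.00 | 19.00 | 35.00 | 50540.00 | 93100.00
horizontal leg | 1200.00 | 88.00 | 6.00 | 105600.00 | 7200.00
Σ | 3860.00 |  |  | 156140.00 | 100300.00
X̄ = 156140.00 / 3860.00 = 40.45 in
Ȳ = 100300.00 / 3860.00 = 25.98 in

X̄ = 40.45 in, Ȳ = 25.98 in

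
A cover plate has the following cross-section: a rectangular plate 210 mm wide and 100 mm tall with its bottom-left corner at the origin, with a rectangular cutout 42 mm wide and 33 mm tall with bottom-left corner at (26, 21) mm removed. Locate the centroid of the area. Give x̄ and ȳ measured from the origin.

plate: A = 210 × 100 = 21000.00, centroid at (105.00, 50.00).
hole: A = −(42 × 33) = -1386.00, centroid at (47.00, 37.50).
ΣA = 19614.00 mm²
ΣAx̄ = (21000.00)(105.00) + (-1386.00)(47.00) = 2139858.00 mm³
ΣAȳ = (21000.00)(50.00) + (-1386.00)(37.50) = 998025.00 mm³
x̄ = 2139858.00 / 19614.00 = 109.10 mm
ȳ = 998025.00 / 19614.00 = 50.88 mm

x̄ = 109.10 mm, ȳ = 50.88 mm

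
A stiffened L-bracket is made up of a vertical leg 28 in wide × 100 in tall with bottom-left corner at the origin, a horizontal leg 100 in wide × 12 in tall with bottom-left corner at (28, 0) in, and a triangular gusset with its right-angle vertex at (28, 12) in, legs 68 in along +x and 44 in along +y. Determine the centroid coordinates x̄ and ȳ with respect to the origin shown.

vertical leg: A = 28 × 100 = 2800.00, centroid at (14.00, 50.00).
horizontal leg: A = 100 × 12 = 1200.00, centroid at (78.00, 6.00).
gusset: A = ½·68·44 = 1496.00, centroid at (50.67, 26.67).
ΣA = 5496.00 in²
ΣAx̄ = (2800.00)(14.00) + (1200.00)(78.00) + (1496.00)(50.67) = 208597.33 in³
ΣAȳ = (2800.00)(50.00) + (1200.00)(6.00) + (1496.00)(26.67) = 187093.33 in³
x̄ = 208597.33 / 5496.00 = 37.95 in
ȳ = 187093.33 / 5496.00 = 34.04 in

x̄ = 37.95 in, ȳ = 34.04 in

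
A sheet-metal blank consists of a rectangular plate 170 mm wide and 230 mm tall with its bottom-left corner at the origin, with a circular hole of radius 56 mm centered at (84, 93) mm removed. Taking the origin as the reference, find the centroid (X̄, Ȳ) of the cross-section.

X̄ = 85.34 mm, Ȳ = 122.41 mm

Part | A | x̄ᵢ | ȳᵢ | A·x̄ᵢ | A·ȳᵢ
plate | 39100.00 | 85.00 | 115.00 | 3323500.00 | 4496500.00
hole | -9852.03 | 84.00 | 93.00 | -827570.90 | -916239.21
Σ | 29247.97 |  |  | 2495929.10 | 3580260.79
X̄ = 2495929.10 / 29247.97 = 85.34 mm
Ȳ = 3580260.79 / 29247.97 = 122.41 mm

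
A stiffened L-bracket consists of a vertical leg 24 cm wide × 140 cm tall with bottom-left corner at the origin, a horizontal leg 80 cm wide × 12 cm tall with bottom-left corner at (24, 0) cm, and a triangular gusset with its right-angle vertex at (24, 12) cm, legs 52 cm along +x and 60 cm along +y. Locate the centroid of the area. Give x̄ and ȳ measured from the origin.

Part | A | x̄ᵢ | ȳᵢ | A·x̄ᵢ | A·ȳᵢ
vertical leg | 3360.00 | 12.00 | 70.00 | 40320.00 | 235200.00
horizontal leg | 960.00 | 64.00 | 6.00 | 61440.00 | 5760.00
gusset | 1560.00 | 41.33 | 32.00 | 64480.00 | 49920.00
Σ | 5880.00 |  |  | 166240.00 | 290880.00
x̄ = 166240.00 / 5880.00 = 28.27 cm
ȳ = 290880.00 / 5880.00 = 49.47 cm

x̄ = 28.27 cm, ȳ = 49.47 cm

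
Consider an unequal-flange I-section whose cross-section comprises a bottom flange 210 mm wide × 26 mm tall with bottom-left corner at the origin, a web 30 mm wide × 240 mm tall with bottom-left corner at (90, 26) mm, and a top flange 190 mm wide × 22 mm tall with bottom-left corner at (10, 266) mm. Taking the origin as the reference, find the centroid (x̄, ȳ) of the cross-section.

bottom flange: A = 210 × 26 = 5460.00, centroid at (105.00, 13.00).
web: A = 30 × 240 = 7200.00, centroid at (105.00, 146.00).
top flange: A = 190 × 22 = 4180.00, centroid at (105.00, 277.00).
ΣA = 16840.00 mm², ΣAx̄ = 1768200.00 mm³, ΣAȳ = 2280040.00 mm³.
x̄ = 1768200.00/16840.00 = 105.00 mm; ȳ = 2280040.00/16840.00 = 135.39 mm.

x̄ = 105.00 mm, ȳ = 135.39 mm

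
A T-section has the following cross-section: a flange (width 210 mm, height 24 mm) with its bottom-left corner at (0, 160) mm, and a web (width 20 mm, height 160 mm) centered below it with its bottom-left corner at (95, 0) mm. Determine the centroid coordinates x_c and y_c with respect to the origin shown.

Part | A | x̄ᵢ | ȳᵢ | A·x̄ᵢ | A·ȳᵢ
web | 3200.00 | 105.00 | 80.00 | 336000.00 | 256000.00
flange | 5040.00 | 105.00 | 172.00 | 529200.00 | 866880.00
Σ | 8240.00 |  |  | 865200.00 | 1122880.00
x_c = 865200.00 / 8240.00 = 105.00 mm
y_c = 1122880.00 / 8240.00 = 136.27 mm

x_c = 105.00 mm, y_c = 136.27 mm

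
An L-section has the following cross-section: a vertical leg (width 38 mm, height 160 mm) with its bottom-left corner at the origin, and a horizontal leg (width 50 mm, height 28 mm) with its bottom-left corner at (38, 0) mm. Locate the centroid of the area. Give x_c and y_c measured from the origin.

vertical leg: A = 38 × 160 = 6080.00, centroid at (19.00, 80.00).
horizontal leg: A = 50 × 28 = 1400.00, centroid at (63.00, 14.00).
ΣA = 7480.00 mm², ΣAx_c = 203720.00 mm³, ΣAy_c = 506000.00 mm³.
x_c = 203720.00/7480.00 = 27.24 mm; y_c = 506000.00/7480.00 = 67.65 mm.

x_c = 27.24 mm, y_c = 67.65 mm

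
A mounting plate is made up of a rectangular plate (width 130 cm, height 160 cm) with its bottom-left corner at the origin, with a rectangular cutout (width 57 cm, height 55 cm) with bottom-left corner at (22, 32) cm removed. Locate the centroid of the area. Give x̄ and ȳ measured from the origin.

x̄ = 67.57 cm, ȳ = 83.64 cm

plate: A = 130 × 160 = 20800.00, centroid at (65.00, 80.00).
hole: A = −(57 × 55) = -3135.00, centroid at (50.50, 59.50).
ΣA = 17665.00 cm²
ΣAx̄ = (20800.00)(65.00) + (-3135.00)(50.50) = 1193682.50 cm³
ΣAȳ = (20800.00)(80.00) + (-3135.00)(59.50) = 1477467.50 cm³
x̄ = 1193682.50 / 17665.00 = 67.57 cm
ȳ = 1477467.50 / 17665.00 = 83.64 cm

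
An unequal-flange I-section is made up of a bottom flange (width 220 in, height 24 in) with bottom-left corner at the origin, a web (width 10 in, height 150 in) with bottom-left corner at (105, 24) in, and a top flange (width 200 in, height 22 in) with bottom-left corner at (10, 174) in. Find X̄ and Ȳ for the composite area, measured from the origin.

bottom flange: A = 220 × 24 = 5280.00, centroid at (110.00, 12.00).
web: A = 10 × 150 = 1500.00, centroid at (110.00, 99.00).
top flange: A = 200 × 22 = 4400.00, centroid at (110.00, 185.00).
ΣA = 11180.00 in², ΣAX̄ = 1229800.00 in³, ΣAȲ = 1025860.00 in³.
X̄ = 1229800.00/11180.00 = 110.00 in; Ȳ = 1025860.00/11180.00 = 91.76 in.

X̄ = 110.00 in, Ȳ = 91.76 in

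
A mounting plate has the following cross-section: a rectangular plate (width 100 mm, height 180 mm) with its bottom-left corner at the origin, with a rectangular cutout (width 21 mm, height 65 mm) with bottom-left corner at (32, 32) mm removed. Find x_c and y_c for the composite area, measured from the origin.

plate: A = 100 × 180 = 18000.00, centroid at (50.00, 90.00).
hole: A = −(21 × 65) = -1365.00, centroid at (42.50, 64.50).
ΣA = 16635.00 mm², ΣAx_c = 841987.50 mm³, ΣAy_c = 1531957.50 mm³.
x_c = 841987.50/16635.00 = 50.62 mm; y_c = 1531957.50/16635.00 = 92.09 mm.

x_c = 50.62 mm, y_c = 92.09 mm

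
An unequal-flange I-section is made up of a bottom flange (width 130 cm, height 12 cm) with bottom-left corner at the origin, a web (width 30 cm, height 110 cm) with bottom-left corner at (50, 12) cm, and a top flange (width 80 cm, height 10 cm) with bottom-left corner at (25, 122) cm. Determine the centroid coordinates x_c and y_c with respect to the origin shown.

bottom flange: A = 130 × 12 = 1560.00, centroid at (65.00, 6.00).
web: A = 30 × 110 = 3300.00, centroid at (65.00, 67.00).
top flange: A = 80 × 10 = 800.00, centroid at (65.00, 127.00).
ΣA = 5660.00 cm², ΣAx_c = 367900.00 cm³, ΣAy_c = 332060.00 cm³.
x_c = 367900.00/5660.00 = 65.00 cm; y_c = 332060.00/5660.00 = 58.67 cm.

x_c = 65.00 cm, y_c = 58.67 cm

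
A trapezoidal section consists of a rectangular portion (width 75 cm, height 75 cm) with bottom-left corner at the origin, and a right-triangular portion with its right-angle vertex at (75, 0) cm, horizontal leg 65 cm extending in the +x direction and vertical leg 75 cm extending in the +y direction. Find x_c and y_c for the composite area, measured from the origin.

x_c = 55.39 cm, y_c = 33.72 cm

rectangular portion: A = 75 × 75 = 5625.00, centroid at (37.50, 37.50).
triangular portion: A = ½·65·75 = 2437.50, centroid at (96.67, 25.00).
ΣA = 8062.50 cm², ΣAx_c = 446562.50 cm³, ΣAy_c = 271875.00 cm³.
x_c = 446562.50/8062.50 = 55.39 cm; y_c = 271875.00/8062.50 = 33.72 cm.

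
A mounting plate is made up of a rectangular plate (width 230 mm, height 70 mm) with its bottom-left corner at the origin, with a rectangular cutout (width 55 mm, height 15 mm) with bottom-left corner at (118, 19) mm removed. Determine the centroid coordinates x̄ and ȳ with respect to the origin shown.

x̄ = 113.35 mm, ȳ = 35.46 mm

plate: A = 230 × 70 = 16100.00, centroid at (115.00, 35.00).
hole: A = −(55 × 15) = -825.00, centroid at (145.50, 26.50).
ΣA = 15275.00 mm²
ΣAx̄ = (16100.00)(115.00) + (-825.00)(145.50) = 1731462.50 mm³
ΣAȳ = (16100.00)(35.00) + (-825.00)(26.50) = 541637.50 mm³
x̄ = 1731462.50 / 15275.00 = 113.35 mm
ȳ = 541637.50 / 15275.00 = 35.46 mm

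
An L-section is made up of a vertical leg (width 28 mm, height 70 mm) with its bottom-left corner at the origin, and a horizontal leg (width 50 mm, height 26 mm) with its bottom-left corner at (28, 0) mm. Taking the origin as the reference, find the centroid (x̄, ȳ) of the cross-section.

x̄ = 29.55 mm, ȳ = 26.23 mm

vertical leg: A = 28 × 70 = 1960.00, centroid at (14.00, 35.00).
horizontal leg: A = 50 × 26 = 1300.00, centroid at (53.00, 13.00).
ΣA = 3260.00 mm²
ΣAx̄ = (1960.00)(14.00) + (1300.00)(53.00) = 96340.00 mm³
ΣAȳ = (1960.00)(35.00) + (1300.00)(13.00) = 85500.00 mm³
x̄ = 96340.00 / 3260.00 = 29.55 mm
ȳ = 85500.00 / 3260.00 = 26.23 mm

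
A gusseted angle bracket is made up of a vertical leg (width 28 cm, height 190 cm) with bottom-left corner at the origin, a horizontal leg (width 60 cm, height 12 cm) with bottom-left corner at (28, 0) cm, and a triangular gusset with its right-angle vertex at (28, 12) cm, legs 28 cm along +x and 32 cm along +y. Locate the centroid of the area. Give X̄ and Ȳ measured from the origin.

vertical leg: A = 28 × 190 = 5320.00, centroid at (14.00, 95.00).
horizontal leg: A = 60 × 12 = 720.00, centroid at (58.00, 6.00).
gusset: A = ½·28·32 = 448.00, centroid at (37.33, 22.67).
ΣA = 6488.00 cm², ΣAX̄ = 132965.33 cm³, ΣAȲ = 519874.67 cm³.
X̄ = 132965.33/6488.00 = 20.49 cm; Ȳ = 519874.67/6488.00 = 80.13 cm.

X̄ = 20.49 cm, Ȳ = 80.13 cm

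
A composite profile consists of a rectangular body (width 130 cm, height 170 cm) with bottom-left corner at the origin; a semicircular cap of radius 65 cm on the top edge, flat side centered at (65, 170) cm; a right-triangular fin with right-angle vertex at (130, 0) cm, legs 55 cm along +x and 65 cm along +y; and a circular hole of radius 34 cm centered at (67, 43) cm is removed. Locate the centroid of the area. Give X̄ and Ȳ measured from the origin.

rectangular body: A = 130 × 170 = 22100.00, centroid at (65.00, 85.00).
semicircular top: A = ½π·65² = 6636.61, centroid at (65.00, 197.59).
triangular fin: A = ½·55·65 = 1787.50, centroid at (148.33, 21.67).
hole: A = −π·34² = -3631.68, centroid at (67.00, 43.00).
ΣA = 26892.43 cm²
ΣAX̄ = (22100.00)(65.00) + (6636.61)(65.00) + (1787.50)(148.33) + (-3631.68)(67.00) = 1889703.14 cm³
ΣAȲ = (22100.00)(85.00) + (6636.61)(197.59) + (1787.50)(21.67) + (-3631.68)(43.00) = 3072374.67 cm³
X̄ = 1889703.14 / 26892.43 = 70.27 cm
Ȳ = 3072374.67 / 26892.43 = 114.25 cm

X̄ = 70.27 cm, Ȳ = 114.25 cm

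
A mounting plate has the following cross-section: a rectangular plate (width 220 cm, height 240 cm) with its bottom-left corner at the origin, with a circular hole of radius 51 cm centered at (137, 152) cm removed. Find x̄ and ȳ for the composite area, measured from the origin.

plate: A = 220 × 240 = 52800.00, centroid at (110.00, 120.00).
hole: A = −π·51² = -8171.28, centroid at (137.00, 152.00).
ΣA = 44628.72 cm²
ΣAx̄ = (52800.00)(110.00) + (-8171.28)(137.00) = 4688534.30 cm³
ΣAȳ = (52800.00)(120.00) + (-8171.28)(152.00) = 5093965.06 cm³
x̄ = 4688534.30 / 44628.72 = 105.06 cm
ȳ = 5093965.06 / 44628.72 = 114.14 cm

x̄ = 105.06 cm, ȳ = 114.14 cm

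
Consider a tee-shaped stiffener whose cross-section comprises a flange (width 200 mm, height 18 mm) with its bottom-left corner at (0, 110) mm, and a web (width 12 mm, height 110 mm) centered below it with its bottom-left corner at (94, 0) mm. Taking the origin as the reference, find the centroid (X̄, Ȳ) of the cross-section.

X̄ = 100.00 mm, Ȳ = 101.83 mm

web: A = 12 × 110 = 1320.00, centroid at (100.00, 55.00).
flange: A = 200 × 18 = 3600.00, centroid at (100.00, 119.00).
ΣA = 4920.00 mm²
ΣAX̄ = (1320.00)(100.00) + (3600.00)(100.00) = 492000.00 mm³
ΣAȲ = (1320.00)(55.00) + (3600.00)(119.00) = 501000.00 mm³
X̄ = 492000.00 / 4920.00 = 100.00 mm
Ȳ = 501000.00 / 4920.00 = 101.83 mm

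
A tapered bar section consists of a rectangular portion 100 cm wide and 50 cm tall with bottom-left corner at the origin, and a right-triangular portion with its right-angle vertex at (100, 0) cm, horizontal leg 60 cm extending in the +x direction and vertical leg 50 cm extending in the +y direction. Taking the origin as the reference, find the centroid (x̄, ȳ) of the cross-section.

rectangular portion: A = 100 × 50 = 5000.00, centroid at (50.00, 25.00).
triangular portion: A = ½·60·50 = 1500.00, centroid at (120.00, 16.67).
ΣA = 6500.00 cm², ΣAx̄ = 430000.00 cm³, ΣAȳ = 150000.00 cm³.
x̄ = 430000.00/6500.00 = 66.15 cm; ȳ = 150000.00/6500.00 = 23.08 cm.

x̄ = 66.15 cm, ȳ = 23.08 cm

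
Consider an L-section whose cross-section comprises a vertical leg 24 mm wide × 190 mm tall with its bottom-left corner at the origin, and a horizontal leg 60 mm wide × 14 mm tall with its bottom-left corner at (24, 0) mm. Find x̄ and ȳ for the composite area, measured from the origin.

x̄ = 18.53 mm, ȳ = 81.31 mm

Part | A | x̄ᵢ | ȳᵢ | A·x̄ᵢ | A·ȳᵢ
vertical leg | 4560.00 | 12.00 | 95.00 | 54720.00 | 433200.00
horizontal leg | 840.00 | 54.00 | 7.00 | 45360.00 | 5880.00
Σ | 5400.00 |  |  | 100080.00 | 439080.00
x̄ = 100080.00 / 5400.00 = 18.53 mm
ȳ = 439080.00 / 5400.00 = 81.31 mm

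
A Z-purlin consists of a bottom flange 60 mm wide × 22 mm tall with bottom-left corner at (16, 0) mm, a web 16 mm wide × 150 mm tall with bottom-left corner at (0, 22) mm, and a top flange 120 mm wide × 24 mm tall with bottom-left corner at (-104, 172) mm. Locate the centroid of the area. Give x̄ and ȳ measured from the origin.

x̄ = -7.09 mm, ȳ = 117.76 mm

Part | A | x̄ᵢ | ȳᵢ | A·x̄ᵢ | A·ȳᵢ
bottom flange | 1320.00 | 46.00 | 11.00 | 60720.00 | 14520.00
web | 2400.00 | 8.00 | 97.00 | 19200.00 | 232800.00
top flange | 2880.00 | -44.00 | 184.00 | -126720.00 | 529920.00
Σ | 6600.00 |  |  | -46800.00 | 777240.00
x̄ = -46800.00 / 6600.00 = -7.09 mm
ȳ = 777240.00 / 6600.00 = 117.76 mm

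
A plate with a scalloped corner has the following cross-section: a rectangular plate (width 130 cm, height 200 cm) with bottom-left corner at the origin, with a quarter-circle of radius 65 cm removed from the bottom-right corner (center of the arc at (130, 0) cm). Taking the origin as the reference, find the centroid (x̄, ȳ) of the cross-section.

plate: A = 130 × 200 = 26000.00, centroid at (65.00, 100.00).
removed quarter-circle: A = −¼π·65² = -3318.31, centroid at (102.41, 27.59).
ΣA = 22681.69 cm², ΣAx̄ = 1350161.73 cm³, ΣAȳ = 2508458.33 cm³.
x̄ = 1350161.73/22681.69 = 59.53 cm; ȳ = 2508458.33/22681.69 = 110.59 cm.

x̄ = 59.53 cm, ȳ = 110.59 cm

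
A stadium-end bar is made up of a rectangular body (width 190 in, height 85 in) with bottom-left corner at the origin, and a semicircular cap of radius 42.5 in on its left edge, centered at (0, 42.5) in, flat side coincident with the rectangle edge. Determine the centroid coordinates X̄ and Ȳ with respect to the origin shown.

X̄ = 78.11 in, Ȳ = 42.50 in

rectangular body: A = 190 × 85 = 16150.00, centroid at (95.00, 42.50).
semicircular end: A = ½π·42.5² = 2837.25, centroid at (-18.04, 42.50).
ΣA = 18987.25 in²
ΣAX̄ = (16150.00)(95.00) + (2837.25)(-18.04) = 1483072.92 in³
ΣAȲ = (16150.00)(42.50) + (2837.25)(42.50) = 806958.16 in³
X̄ = 1483072.92 / 18987.25 = 78.11 in
Ȳ = 806958.16 / 18987.25 = 42.50 in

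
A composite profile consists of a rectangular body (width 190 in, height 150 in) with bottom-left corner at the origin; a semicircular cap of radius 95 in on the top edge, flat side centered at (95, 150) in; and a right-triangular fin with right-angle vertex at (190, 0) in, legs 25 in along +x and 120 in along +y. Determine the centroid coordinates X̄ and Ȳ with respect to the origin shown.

rectangular body: A = 190 × 150 = 28500.00, centroid at (95.00, 75.00).
semicircular top: A = ½π·95² = 14176.44, centroid at (95.00, 190.32).
triangular fin: A = ½·25·120 = 1500.00, centroid at (198.33, 40.00).
ΣA = 44176.44 in²
ΣAX̄ = (28500.00)(95.00) + (14176.44)(95.00) + (1500.00)(198.33) = 4351761.50 in³
ΣAȲ = (28500.00)(75.00) + (14176.44)(190.32) + (1500.00)(40.00) = 4895548.86 in³
X̄ = 4351761.50 / 44176.44 = 98.51 in
Ȳ = 4895548.86 / 44176.44 = 110.82 in

X̄ = 98.51 in, Ȳ = 110.82 in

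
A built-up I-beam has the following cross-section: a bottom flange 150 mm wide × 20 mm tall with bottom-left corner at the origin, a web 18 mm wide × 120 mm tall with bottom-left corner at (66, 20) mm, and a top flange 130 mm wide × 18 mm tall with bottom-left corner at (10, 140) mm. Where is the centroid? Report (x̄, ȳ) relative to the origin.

bottom flange: A = 150 × 20 = 3000.00, centroid at (75.00, 10.00).
web: A = 18 × 120 = 2160.00, centroid at (75.00, 80.00).
top flange: A = 130 × 18 = 2340.00, centroid at (75.00, 149.00).
ΣA = 7500.00 mm²
ΣAx̄ = (3000.00)(75.00) + (2160.00)(75.00) + (2340.00)(75.00) = 562500.00 mm³
ΣAȳ = (3000.00)(10.00) + (2160.00)(80.00) + (2340.00)(149.00) = 551460.00 mm³
x̄ = 562500.00 / 7500.00 = 75.00 mm
ȳ = 551460.00 / 7500.00 = 73.53 mm

x̄ = 75.00 mm, ȳ = 73.53 mm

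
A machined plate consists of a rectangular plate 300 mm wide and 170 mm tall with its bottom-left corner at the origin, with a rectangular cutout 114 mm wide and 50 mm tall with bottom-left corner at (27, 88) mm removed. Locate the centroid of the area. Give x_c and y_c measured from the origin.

Part | A | x̄ᵢ | ȳᵢ | A·x̄ᵢ | A·ȳᵢ
plate | 51000.00 | 150.00 | 85.00 | 7650000.00 | 4335000.00
hole | -5700.00 | 84.00 | 113.00 | -478800.00 | -644100.00
Σ | 45300.00 |  |  | 7171200.00 | 3690900.00
x_c = 7171200.00 / 45300.00 = 158.30 mm
y_c = 3690900.00 / 45300.00 = 81.48 mm

x_c = 158.30 mm, y_c = 81.48 mm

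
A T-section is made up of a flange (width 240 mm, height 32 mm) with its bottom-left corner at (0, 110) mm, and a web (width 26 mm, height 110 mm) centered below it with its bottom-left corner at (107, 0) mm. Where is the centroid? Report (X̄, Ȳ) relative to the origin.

web: A = 26 × 110 = 2860.00, centroid at (120.00, 55.00).
flange: A = 240 × 32 = 7680.00, centroid at (120.00, 126.00).
ΣA = 10540.00 mm²
ΣAX̄ = (2860.00)(120.00) + (7680.00)(120.00) = 1264800.00 mm³
ΣAȲ = (2860.00)(55.00) + (7680.00)(126.00) = 1124980.00 mm³
X̄ = 1264800.00 / 10540.00 = 120.00 mm
Ȳ = 1124980.00 / 10540.00 = 106.73 mm

X̄ = 120.00 mm, Ȳ = 106.73 mm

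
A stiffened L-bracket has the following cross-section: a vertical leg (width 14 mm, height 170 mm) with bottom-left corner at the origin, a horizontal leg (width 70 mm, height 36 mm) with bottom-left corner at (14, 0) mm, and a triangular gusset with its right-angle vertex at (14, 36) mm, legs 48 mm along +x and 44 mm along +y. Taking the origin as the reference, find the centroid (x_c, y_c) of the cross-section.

x_c = 28.85 mm, y_c = 50.56 mm

vertical leg: A = 14 × 170 = 2380.00, centroid at (7.00, 85.00).
horizontal leg: A = 70 × 36 = 2520.00, centroid at (49.00, 18.00).
gusset: A = ½·48·44 = 1056.00, centroid at (30.00, 50.67).
ΣA = 5956.00 mm²
ΣAx_c = (2380.00)(7.00) + (2520.00)(49.00) + (1056.00)(30.00) = 171820.00 mm³
ΣAy_c = (2380.00)(85.00) + (2520.00)(18.00) + (1056.00)(50.67) = 301164.00 mm³
x_c = 171820.00 / 5956.00 = 28.85 mm
y_c = 301164.00 / 5956.00 = 50.56 mm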